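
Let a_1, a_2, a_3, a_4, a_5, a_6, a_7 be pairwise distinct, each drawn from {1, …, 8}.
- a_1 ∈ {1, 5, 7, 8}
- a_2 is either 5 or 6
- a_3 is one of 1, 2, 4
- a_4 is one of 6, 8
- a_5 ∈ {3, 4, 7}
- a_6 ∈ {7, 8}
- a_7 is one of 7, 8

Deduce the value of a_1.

a_6 and a_7 between them cover only {7, 8} — a naked pair. Remove those values from a_1, a_4, a_5.
a_4 must be 6 (only option left). So a_2 can't be 6.
a_2 has just one choice, so a_2 = 5. Remove 5 from a_1.
So a_1 = 1.

1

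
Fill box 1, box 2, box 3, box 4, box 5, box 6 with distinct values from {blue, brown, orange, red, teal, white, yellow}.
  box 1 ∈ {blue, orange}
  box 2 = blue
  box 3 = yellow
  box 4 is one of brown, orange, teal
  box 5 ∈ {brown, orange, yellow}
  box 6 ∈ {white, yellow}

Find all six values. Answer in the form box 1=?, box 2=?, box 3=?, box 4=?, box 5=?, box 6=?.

box 1=orange, box 2=blue, box 3=yellow, box 4=teal, box 5=brown, box 6=white

box 2's domain is down to {blue}, so box 2 = blue. So box 1 can't be blue.
box 3 must be yellow (only option left). Strike yellow from box 5, box 6.
That leaves box 6 = white.
box 1's domain is down to {orange}, so box 1 = orange. Strike orange from box 4, box 5.
That leaves box 5 = brown. Eliminate brown elsewhere: box 4.
box 4's domain is down to {teal}, so box 4 = teal.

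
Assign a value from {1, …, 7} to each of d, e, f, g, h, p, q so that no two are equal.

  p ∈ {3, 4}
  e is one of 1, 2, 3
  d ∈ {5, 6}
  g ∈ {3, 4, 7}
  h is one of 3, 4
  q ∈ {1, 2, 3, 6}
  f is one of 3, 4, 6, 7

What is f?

The 7 variables together cover exactly {1, 2, 3, 4, 5, 6, 7} — 7 values for 7 variables — and 5 appears only in d's list, so d = 5.
h and p share exactly the 2 values {3, 4}; by pigeonhole those values go to them, so strike 3, 4 from e, f, g, q.
g's domain is down to {7}, so g = 7. Remove 7 from f.
So f = 6.

6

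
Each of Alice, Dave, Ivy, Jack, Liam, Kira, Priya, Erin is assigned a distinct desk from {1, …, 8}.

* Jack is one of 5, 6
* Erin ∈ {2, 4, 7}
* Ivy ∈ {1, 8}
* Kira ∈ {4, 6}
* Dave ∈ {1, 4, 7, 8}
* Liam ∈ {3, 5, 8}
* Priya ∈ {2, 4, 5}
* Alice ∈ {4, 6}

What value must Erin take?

7

Among the 8 variables, 3 fits only Liam (and all 8 values in {1, 2, 3, 4, 5, 6, 7, 8} must be used), so Liam = 3.
The 2 variables Alice and Kira are confined to {4, 6}, which locks those values in; drop them from Dave, Jack, Priya, Erin.
Jack must be 5 (only option left). Eliminate 5 elsewhere: Priya.
That leaves Priya = 2. Eliminate 2 elsewhere: Erin.
So Erin = 7.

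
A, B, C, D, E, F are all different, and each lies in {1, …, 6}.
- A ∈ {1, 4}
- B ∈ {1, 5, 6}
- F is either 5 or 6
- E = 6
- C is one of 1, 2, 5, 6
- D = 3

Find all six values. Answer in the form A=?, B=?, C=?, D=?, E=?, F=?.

A=4, B=1, C=2, D=3, E=6, F=5

D's domain is down to {3}, so D = 3.
E must be 6 (only option left). Strike 6 from B, C, F.
That leaves F = 5. Strike 5 from B, C.
B's domain is down to {1}, so B = 1. Eliminate 1 elsewhere: A, C.
That leaves C = 2.
A's domain is down to {4}, so A = 4.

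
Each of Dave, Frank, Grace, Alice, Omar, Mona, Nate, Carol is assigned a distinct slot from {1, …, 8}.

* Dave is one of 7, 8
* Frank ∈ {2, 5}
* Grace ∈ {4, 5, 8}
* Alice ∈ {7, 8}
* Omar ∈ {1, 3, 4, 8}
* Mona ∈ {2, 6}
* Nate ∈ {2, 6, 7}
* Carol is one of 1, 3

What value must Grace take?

Dave and Alice between them cover only {7, 8} — a naked pair. Remove those values from Grace, Omar, Nate.
Mona and Nate share exactly the 2 values {2, 6}; by pigeonhole those values go to them, so strike 2, 6 from Frank.
That leaves Frank = 5. Eliminate 5 elsewhere: Grace.
So Grace = 4.

4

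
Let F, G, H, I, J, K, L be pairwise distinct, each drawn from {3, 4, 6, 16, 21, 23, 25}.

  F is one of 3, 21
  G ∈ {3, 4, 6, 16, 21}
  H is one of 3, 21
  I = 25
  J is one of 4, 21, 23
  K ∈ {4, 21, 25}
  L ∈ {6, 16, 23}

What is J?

23

I must be 25 (only option left). Remove 25 from K.
F and H share exactly the 2 values {3, 21}; by pigeonhole those values go to them, so strike 3, 21 from G, J, K.
K must be 4 (only option left). Remove 4 from G, J.
So J = 23.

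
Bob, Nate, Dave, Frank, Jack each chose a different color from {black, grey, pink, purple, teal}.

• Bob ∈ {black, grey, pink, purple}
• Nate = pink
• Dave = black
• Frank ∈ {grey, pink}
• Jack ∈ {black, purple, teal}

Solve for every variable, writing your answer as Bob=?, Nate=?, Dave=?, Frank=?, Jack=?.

Nate's domain is down to {pink}, so Nate = pink. Eliminate pink elsewhere: Bob, Frank.
Dave must be black (only option left). Strike black from Bob, Jack.
Frank has just one choice, so Frank = grey. Eliminate grey elsewhere: Bob.
Bob has just one choice, so Bob = purple. So Jack can't be purple.
That leaves Jack = teal.

Bob=purple, Nate=pink, Dave=black, Frank=grey, Jack=teal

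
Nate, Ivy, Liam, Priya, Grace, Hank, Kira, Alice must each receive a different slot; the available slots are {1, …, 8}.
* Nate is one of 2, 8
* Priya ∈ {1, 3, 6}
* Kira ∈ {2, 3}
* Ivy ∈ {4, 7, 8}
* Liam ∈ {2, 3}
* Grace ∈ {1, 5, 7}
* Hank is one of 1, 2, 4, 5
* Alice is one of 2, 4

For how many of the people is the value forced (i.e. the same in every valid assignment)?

4

Among the 8 variables, 6 fits only Priya (and all 8 values in {1, 2, 3, 4, 5, 6, 7, 8} must be used), so Priya = 6.
Liam and Kira between them cover only {2, 3} — a naked pair. Remove those values from Nate, Hank, Alice.
Nate has just one choice, so Nate = 8. Strike 8 from Ivy.
Alice has just one choice, so Alice = 4. So Ivy, Hank can't be 4.
Ivy must be 7 (only option left). Remove 7 from Grace.
Determined: Nate=8, Ivy=7, Priya=6, Alice=4. The other people each still have more than one consistent value. That makes 4.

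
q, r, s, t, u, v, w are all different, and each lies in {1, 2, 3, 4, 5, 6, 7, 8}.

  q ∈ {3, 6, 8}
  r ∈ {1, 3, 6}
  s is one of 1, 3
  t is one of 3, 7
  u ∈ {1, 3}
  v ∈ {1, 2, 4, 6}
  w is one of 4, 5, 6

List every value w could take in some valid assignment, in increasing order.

4, 5

s and u between them cover only {1, 3} — a naked pair. Remove those values from q, r, t, v.
r must be 6 (only option left). Eliminate 6 elsewhere: q, v, w.
t must be 7 (only option left).
q's domain is down to {8}, so q = 8.
No further eliminations apply; w can still be any of 4, 5.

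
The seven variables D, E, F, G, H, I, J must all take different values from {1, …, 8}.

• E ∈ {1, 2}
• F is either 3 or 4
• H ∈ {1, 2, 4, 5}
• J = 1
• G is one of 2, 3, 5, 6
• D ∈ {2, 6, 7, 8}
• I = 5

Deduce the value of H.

4

I must be 5 (only option left). Eliminate 5 elsewhere: G, H.
That leaves J = 1. Remove 1 from E, H.
E must be 2 (only option left). So D, G, H can't be 2.
So H = 4.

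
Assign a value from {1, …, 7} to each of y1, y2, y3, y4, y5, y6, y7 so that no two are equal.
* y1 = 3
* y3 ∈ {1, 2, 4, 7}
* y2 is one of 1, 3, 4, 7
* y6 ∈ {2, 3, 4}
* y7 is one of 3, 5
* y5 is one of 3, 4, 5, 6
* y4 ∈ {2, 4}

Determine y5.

6

y1 has just one choice, so y1 = 3. Eliminate 3 elsewhere: y2, y5, y6, y7.
y7's domain is down to {5}, so y7 = 5. Remove 5 from y5.
The 5 still-open variables draw from only 5 values {1, 2, 4, 6, 7}, so each is used; only y5 can be 6, hence y5 = 6.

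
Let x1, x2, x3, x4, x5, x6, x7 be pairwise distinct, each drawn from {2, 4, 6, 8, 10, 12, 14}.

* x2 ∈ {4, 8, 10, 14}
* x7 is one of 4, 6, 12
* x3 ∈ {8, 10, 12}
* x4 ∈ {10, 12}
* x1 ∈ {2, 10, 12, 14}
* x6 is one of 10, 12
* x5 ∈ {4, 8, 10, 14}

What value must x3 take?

The 7 variables together cover exactly {2, 4, 6, 8, 10, 12, 14} — 7 values for 7 variables — and 2 appears only in x1's list, so x1 = 2.
The 6 still-open variables together cover exactly {4, 6, 8, 10, 12, 14} — 6 values for 6 variables — and 6 appears only in x7's list, so x7 = 6.
The 2 variables x4 and x6 are confined to {10, 12}, which locks those values in; drop them from x2, x3, x5.
So x3 = 8.

8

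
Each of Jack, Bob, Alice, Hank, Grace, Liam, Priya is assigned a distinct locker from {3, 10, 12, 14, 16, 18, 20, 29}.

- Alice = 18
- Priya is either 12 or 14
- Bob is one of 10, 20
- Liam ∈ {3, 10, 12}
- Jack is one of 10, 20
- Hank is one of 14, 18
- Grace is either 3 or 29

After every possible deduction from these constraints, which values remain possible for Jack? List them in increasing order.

10, 20

Alice must be 18 (only option left). Strike 18 from Hank.
Hank must be 14 (only option left). Eliminate 14 elsewhere: Priya.
That leaves Priya = 12. Eliminate 12 elsewhere: Liam.
The 4 still-open variables together cover exactly {3, 10, 20, 29} — 4 values for 4 variables — and 29 appears only in Grace's list, so Grace = 29.
The 3 still-open variables draw from only 3 values {3, 10, 20}, so each is used; only Liam can be 3, hence Liam = 3.
No further eliminations apply; Jack can still be any of 10, 20.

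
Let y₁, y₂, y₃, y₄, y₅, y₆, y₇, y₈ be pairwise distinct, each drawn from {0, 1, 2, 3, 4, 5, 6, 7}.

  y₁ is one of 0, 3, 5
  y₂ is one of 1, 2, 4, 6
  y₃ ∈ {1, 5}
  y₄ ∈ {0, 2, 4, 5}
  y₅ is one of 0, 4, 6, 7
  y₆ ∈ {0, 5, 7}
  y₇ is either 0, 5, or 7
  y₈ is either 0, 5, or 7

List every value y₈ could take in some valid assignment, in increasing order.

0, 5, 7

Among the 8 variables, 3 fits only y₁ (and all 8 values in {0, 1, 2, 3, 4, 5, 6, 7} must be used), so y₁ = 3.
y₆, y₇, y₈ between them cover only {0, 5, 7} — a naked triple. Remove those values from y₃, y₄, y₅.
y₃'s domain is down to {1}, so y₃ = 1. Eliminate 1 elsewhere: y₂.
No further eliminations apply; y₈ can still be any of 0, 5, 7.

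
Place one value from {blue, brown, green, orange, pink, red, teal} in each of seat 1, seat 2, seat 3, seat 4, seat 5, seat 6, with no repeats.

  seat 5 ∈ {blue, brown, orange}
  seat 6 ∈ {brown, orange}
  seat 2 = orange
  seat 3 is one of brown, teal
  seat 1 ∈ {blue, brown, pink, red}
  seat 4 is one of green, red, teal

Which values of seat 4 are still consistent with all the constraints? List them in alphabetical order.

seat 2 has just one choice, so seat 2 = orange. Eliminate orange elsewhere: seat 5, seat 6.
seat 6 must be brown (only option left). So seat 1, seat 3, seat 5 can't be brown.
seat 3 must be teal (only option left). So seat 4 can't be teal.
seat 5 has just one choice, so seat 5 = blue. Remove blue from seat 1.
No further eliminations apply; seat 4 can still be any of green, red.

green, red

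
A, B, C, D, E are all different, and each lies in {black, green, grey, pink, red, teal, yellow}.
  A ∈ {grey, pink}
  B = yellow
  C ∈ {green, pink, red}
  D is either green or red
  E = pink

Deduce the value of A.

B must be yellow (only option left).
E's domain is down to {pink}, so E = pink. So A, C can't be pink.
So A = grey.

grey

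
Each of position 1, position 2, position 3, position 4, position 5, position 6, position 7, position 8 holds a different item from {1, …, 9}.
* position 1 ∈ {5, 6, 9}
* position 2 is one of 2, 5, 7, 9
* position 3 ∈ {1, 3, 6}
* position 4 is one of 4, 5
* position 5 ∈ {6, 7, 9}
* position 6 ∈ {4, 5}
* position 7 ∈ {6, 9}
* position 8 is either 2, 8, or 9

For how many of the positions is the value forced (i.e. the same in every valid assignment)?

3

position 4 and position 6 share exactly the 2 values {4, 5}; by pigeonhole those values go to them, so strike 4, 5 from position 1, position 2.
position 1 and position 7 between them cover only {6, 9} — a naked pair. Remove those values from position 2, position 3, position 5, position 8.
position 5's domain is down to {7}, so position 5 = 7. Eliminate 7 elsewhere: position 2.
position 2 has just one choice, so position 2 = 2. Remove 2 from position 8.
position 8's domain is down to {8}, so position 8 = 8.
Determined: position 2=2, position 5=7, position 8=8. The other positions each still have more than one consistent value. That makes 3.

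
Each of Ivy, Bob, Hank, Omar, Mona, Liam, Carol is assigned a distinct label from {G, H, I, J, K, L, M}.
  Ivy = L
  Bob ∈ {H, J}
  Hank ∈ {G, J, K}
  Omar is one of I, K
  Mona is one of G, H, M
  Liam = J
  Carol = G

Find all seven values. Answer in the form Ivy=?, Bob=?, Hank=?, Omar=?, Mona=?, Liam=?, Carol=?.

Ivy=L, Bob=H, Hank=K, Omar=I, Mona=M, Liam=J, Carol=G

Ivy must be L (only option left).
Liam has just one choice, so Liam = J. So Bob, Hank can't be J.
That leaves Carol = G. So Hank, Mona can't be G.
Bob must be H (only option left). Eliminate H elsewhere: Mona.
Hank's domain is down to {K}, so Hank = K. So Omar can't be K.
Omar's domain is down to {I}, so Omar = I.
That leaves Mona = M.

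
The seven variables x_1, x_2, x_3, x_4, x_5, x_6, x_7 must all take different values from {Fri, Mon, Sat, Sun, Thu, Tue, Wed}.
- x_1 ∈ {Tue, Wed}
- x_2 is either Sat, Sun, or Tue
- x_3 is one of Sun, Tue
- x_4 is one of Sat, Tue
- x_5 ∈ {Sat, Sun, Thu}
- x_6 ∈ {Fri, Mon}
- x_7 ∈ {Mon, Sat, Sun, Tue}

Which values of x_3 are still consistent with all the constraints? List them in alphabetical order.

Sun, Tue

The 7 variables draw from only 7 values {Fri, Mon, Sat, Sun, Thu, Tue, Wed}, so each is used; only x_6 can be Fri, hence x_6 = Fri.
The 6 still-open variables together cover exactly {Mon, Sat, Sun, Thu, Tue, Wed} — 6 values for 6 variables — and Mon appears only in x_7's list, so x_7 = Mon.
Among the 5 still-open variables, Thu fits only x_5 (and all 5 values in {Sat, Sun, Thu, Tue, Wed} must be used), so x_5 = Thu.
The 4 still-open variables together cover exactly {Sat, Sun, Tue, Wed} — 4 values for 4 variables — and Wed appears only in x_1's list, so x_1 = Wed.
No further eliminations apply; x_3 can still be any of Sun, Tue.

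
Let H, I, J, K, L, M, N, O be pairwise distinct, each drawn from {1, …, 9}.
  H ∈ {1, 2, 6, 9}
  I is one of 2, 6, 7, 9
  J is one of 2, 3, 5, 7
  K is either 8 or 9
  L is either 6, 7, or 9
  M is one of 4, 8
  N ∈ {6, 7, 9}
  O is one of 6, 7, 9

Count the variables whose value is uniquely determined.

L, N, O between them cover only {6, 7, 9} — a naked triple. Remove those values from H, I, J, K.
I's domain is down to {2}, so I = 2. Eliminate 2 elsewhere: H, J.
That leaves K = 8. Remove 8 from M.
M has just one choice, so M = 4.
H must be 1 (only option left).
Determined: H=1, I=2, K=8, M=4. The other variables each still have more than one consistent value. That makes 4.

4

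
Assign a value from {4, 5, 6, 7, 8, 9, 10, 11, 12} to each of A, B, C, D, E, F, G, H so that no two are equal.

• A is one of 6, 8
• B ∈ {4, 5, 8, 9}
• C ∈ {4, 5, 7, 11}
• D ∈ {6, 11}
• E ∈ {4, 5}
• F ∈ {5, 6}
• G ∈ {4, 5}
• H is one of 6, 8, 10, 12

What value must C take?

7

The 2 variables E and G are confined to {4, 5}, which locks those values in; drop them from B, C, F.
That leaves F = 6. Strike 6 from A, D, H.
A must be 8 (only option left). Strike 8 from B, H.
B has just one choice, so B = 9.
That leaves D = 11. Strike 11 from C.
So C = 7.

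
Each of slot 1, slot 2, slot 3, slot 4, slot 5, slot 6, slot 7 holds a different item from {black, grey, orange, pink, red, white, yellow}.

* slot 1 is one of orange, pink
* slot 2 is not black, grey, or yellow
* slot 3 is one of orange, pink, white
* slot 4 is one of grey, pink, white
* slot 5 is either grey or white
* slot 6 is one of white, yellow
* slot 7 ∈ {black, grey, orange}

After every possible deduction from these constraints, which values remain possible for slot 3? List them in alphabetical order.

orange, pink, white

The 7 variables draw from only 7 values {black, grey, orange, pink, red, white, yellow}, so each is used; only slot 7 can be black, hence slot 7 = black.
The 6 still-open variables draw from only 6 values {grey, orange, pink, red, white, yellow}, so each is used; only slot 2 can be red, hence slot 2 = red.
Among the 5 still-open variables, yellow fits only slot 6 (and all 5 values in {grey, orange, pink, white, yellow} must be used), so slot 6 = yellow.
No further eliminations apply; slot 3 can still be any of orange, pink, white.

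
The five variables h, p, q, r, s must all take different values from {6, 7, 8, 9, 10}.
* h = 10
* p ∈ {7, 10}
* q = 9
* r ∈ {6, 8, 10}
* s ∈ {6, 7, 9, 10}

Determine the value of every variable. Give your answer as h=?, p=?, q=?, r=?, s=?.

h=10, p=7, q=9, r=8, s=6

h's domain is down to {10}, so h = 10. Remove 10 from p, r, s.
That leaves p = 7. So s can't be 7.
q's domain is down to {9}, so q = 9. Remove 9 from s.
s has just one choice, so s = 6. Eliminate 6 elsewhere: r.
r must be 8 (only option left).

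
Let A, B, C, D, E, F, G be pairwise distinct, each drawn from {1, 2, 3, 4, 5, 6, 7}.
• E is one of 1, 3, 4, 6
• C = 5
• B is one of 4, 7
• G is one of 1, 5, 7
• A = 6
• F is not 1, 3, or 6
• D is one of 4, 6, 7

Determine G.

A must be 6 (only option left). So D, E can't be 6.
C's domain is down to {5}, so C = 5. Strike 5 from F, G.
The 5 still-open variables draw from only 5 values {1, 2, 3, 4, 7}, so each is used; only F can be 2, hence F = 2.
The 4 still-open variables draw from only 4 values {1, 3, 4, 7}, so each is used; only E can be 3, hence E = 3.
The 3 still-open variables together cover exactly {1, 4, 7} — 3 values for 3 variables — and 1 appears only in G's list, so G = 1.

1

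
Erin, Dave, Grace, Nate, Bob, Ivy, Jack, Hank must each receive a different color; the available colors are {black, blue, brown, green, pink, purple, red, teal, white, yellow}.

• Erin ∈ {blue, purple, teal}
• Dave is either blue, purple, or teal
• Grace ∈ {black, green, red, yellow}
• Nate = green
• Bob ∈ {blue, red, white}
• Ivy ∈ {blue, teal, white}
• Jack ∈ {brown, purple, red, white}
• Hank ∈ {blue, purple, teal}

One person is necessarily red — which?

Bob

Nate must be green (only option left). Remove green from Grace.
The 3 variables Erin, Dave, Hank are confined to {blue, purple, teal}, which locks those values in; drop them from Bob, Ivy, Jack.
Ivy must be white (only option left). Eliminate white elsewhere: Bob, Jack.
So red goes to Bob.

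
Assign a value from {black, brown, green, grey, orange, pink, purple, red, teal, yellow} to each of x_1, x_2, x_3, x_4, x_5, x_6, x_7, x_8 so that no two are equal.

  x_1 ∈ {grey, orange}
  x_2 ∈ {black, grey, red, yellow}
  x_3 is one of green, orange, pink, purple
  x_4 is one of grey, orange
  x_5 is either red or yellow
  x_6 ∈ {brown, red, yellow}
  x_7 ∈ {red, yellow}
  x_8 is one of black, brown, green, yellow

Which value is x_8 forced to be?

The 2 variables x_1 and x_4 are confined to {grey, orange}, which locks those values in; drop them from x_2, x_3.
x_5 and x_7 share exactly the 2 values {red, yellow}; by pigeonhole those values go to them, so strike red, yellow from x_2, x_6, x_8.
x_2 has just one choice, so x_2 = black. Strike black from x_8.
x_6 has just one choice, so x_6 = brown. Remove brown from x_8.
So x_8 = green.

green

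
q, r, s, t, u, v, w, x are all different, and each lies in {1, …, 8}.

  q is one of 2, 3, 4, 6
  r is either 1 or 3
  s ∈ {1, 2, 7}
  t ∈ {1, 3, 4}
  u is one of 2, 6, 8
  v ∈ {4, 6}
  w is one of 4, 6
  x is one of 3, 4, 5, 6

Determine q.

2

Among the 8 variables, 5 fits only x (and all 8 values in {1, 2, 3, 4, 5, 6, 7, 8} must be used), so x = 5.
The 7 still-open variables together cover exactly {1, 2, 3, 4, 6, 7, 8} — 7 values for 7 variables — and 7 appears only in s's list, so s = 7.
The 6 still-open variables together cover exactly {1, 2, 3, 4, 6, 8} — 6 values for 6 variables — and 8 appears only in u's list, so u = 8.
Among the 5 still-open variables, 2 fits only q (and all 5 values in {1, 2, 3, 4, 6} must be used), so q = 2.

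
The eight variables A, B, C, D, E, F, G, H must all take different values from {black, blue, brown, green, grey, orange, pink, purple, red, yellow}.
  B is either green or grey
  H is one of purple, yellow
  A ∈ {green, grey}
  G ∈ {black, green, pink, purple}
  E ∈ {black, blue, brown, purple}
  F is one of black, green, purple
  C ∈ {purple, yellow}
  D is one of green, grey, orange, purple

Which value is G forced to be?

pink

A and B between them cover only {green, grey} — a naked pair. Remove those values from D, F, G.
C and H share exactly the 2 values {purple, yellow}; by pigeonhole those values go to them, so strike purple, yellow from D, E, F, G.
That leaves D = orange.
F has just one choice, so F = black. So E, G can't be black.
So G = pink.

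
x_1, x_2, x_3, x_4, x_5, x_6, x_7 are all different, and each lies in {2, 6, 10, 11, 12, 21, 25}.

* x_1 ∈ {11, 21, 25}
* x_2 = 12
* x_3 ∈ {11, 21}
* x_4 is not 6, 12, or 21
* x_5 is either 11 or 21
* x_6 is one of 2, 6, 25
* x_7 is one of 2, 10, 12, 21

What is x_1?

25

x_2 has just one choice, so x_2 = 12. Strike 12 from x_7.
The 6 still-open variables draw from only 6 values {2, 6, 10, 11, 21, 25}, so each is used; only x_6 can be 6, hence x_6 = 6.
x_3 and x_5 share exactly the 2 values {11, 21}; by pigeonhole those values go to them, so strike 11, 21 from x_1, x_4, x_7.
So x_1 = 25.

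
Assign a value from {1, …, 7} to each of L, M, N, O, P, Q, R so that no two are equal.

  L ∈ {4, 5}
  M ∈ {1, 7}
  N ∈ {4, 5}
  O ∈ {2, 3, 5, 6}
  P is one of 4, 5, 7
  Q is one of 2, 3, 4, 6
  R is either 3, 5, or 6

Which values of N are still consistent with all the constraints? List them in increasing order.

The 7 variables together cover exactly {1, 2, 3, 4, 5, 6, 7} — 7 values for 7 variables — and 1 appears only in M's list, so M = 1.
Among the 6 still-open variables, 7 fits only P (and all 6 values in {2, 3, 4, 5, 6, 7} must be used), so P = 7.
L and N share exactly the 2 values {4, 5}; by pigeonhole those values go to them, so strike 4, 5 from O, Q, R.
No further eliminations apply; N can still be any of 4, 5.

4, 5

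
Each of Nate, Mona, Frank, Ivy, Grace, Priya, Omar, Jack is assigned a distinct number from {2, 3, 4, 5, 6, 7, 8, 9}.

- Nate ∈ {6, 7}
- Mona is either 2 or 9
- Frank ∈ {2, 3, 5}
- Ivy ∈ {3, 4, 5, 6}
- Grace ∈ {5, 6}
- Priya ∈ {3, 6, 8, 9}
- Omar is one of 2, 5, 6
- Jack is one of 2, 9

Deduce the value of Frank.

3

The 8 variables draw from only 8 values {2, 3, 4, 5, 6, 7, 8, 9}, so each is used; only Ivy can be 4, hence Ivy = 4.
The 7 still-open variables draw from only 7 values {2, 3, 5, 6, 7, 8, 9}, so each is used; only Nate can be 7, hence Nate = 7.
The 6 still-open variables together cover exactly {2, 3, 5, 6, 8, 9} — 6 values for 6 variables — and 8 appears only in Priya's list, so Priya = 8.
The 5 still-open variables together cover exactly {2, 3, 5, 6, 9} — 5 values for 5 variables — and 3 appears only in Frank's list, so Frank = 3.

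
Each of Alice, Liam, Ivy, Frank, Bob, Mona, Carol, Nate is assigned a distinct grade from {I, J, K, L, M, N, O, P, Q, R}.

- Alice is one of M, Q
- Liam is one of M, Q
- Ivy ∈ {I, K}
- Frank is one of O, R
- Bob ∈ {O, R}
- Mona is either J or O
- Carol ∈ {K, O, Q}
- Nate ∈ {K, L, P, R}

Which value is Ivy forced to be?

I

Alice and Liam share exactly the 2 values {M, Q}; by pigeonhole those values go to them, so strike M, Q from Carol.
Frank and Bob between them cover only {O, R} — a naked pair. Remove those values from Mona, Carol, Nate.
Mona's domain is down to {J}, so Mona = J.
Carol has just one choice, so Carol = K. Remove K from Ivy, Nate.
So Ivy = I.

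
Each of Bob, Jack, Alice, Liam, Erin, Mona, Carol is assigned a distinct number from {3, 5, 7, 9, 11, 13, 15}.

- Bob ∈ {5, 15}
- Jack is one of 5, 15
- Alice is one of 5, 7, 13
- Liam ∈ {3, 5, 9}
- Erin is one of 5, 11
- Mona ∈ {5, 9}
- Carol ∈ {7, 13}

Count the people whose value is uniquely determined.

Among the 7 variables, 3 fits only Liam (and all 7 values in {3, 5, 7, 9, 11, 13, 15} must be used), so Liam = 3.
The 6 still-open variables draw from only 6 values {5, 7, 9, 11, 13, 15}, so each is used; only Mona can be 9, hence Mona = 9.
The 5 still-open variables together cover exactly {5, 7, 11, 13, 15} — 5 values for 5 variables — and 11 appears only in Erin's list, so Erin = 11.
Bob and Jack between them cover only {5, 15} — a naked pair. Remove those values from Alice.
Determined: Liam=3, Erin=11, Mona=9. The other people each still have more than one consistent value. That makes 3.

3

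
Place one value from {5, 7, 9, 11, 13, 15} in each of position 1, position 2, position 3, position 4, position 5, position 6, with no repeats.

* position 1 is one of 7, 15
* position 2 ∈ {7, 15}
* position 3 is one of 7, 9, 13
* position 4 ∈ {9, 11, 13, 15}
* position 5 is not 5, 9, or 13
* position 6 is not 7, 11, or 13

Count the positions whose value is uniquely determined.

2

The 6 variables draw from only 6 values {5, 7, 9, 11, 13, 15}, so each is used; only position 6 can be 5, hence position 6 = 5.
position 1 and position 2 between them cover only {7, 15} — a naked pair. Remove those values from position 3, position 4, position 5.
position 5's domain is down to {11}, so position 5 = 11. Strike 11 from position 4.
Determined: position 5=11, position 6=5. The other positions each still have more than one consistent value. That makes 2.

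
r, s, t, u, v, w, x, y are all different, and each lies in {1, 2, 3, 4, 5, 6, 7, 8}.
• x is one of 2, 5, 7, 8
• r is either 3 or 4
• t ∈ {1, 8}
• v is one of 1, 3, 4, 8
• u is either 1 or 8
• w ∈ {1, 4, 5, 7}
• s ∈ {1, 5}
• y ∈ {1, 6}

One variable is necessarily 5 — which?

s

The 8 variables draw from only 8 values {1, 2, 3, 4, 5, 6, 7, 8}, so each is used; only x can be 2, hence x = 2.
Among the 7 still-open variables, 6 fits only y (and all 7 values in {1, 3, 4, 5, 6, 7, 8} must be used), so y = 6.
Among the 6 still-open variables, 7 fits only w (and all 6 values in {1, 3, 4, 5, 7, 8} must be used), so w = 7.
Among the 5 still-open variables, 5 fits only s (and all 5 values in {1, 3, 4, 5, 8} must be used), so s = 5.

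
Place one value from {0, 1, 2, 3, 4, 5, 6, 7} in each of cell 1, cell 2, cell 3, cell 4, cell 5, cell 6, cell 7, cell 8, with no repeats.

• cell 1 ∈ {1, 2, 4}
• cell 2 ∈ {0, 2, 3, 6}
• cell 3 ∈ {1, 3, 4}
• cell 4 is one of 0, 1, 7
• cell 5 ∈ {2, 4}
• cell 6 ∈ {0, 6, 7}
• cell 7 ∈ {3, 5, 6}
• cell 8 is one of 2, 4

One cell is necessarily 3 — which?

The 8 variables draw from only 8 values {0, 1, 2, 3, 4, 5, 6, 7}, so each is used; only cell 7 can be 5, hence cell 7 = 5.
cell 5 and cell 8 share exactly the 2 values {2, 4}; by pigeonhole those values go to them, so strike 2, 4 from cell 1, cell 2, cell 3.
cell 1 must be 1 (only option left). Strike 1 from cell 3, cell 4.
So 3 goes to cell 3.

cell 3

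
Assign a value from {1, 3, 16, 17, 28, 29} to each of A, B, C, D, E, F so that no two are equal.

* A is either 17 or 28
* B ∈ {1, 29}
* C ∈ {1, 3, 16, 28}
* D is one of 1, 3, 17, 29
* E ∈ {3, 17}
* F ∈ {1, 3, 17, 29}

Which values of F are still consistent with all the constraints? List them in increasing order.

1, 3, 17, 29

Among the 6 variables, 16 fits only C (and all 6 values in {1, 3, 16, 17, 28, 29} must be used), so C = 16.
The 5 still-open variables together cover exactly {1, 3, 17, 28, 29} — 5 values for 5 variables — and 28 appears only in A's list, so A = 28.
No further eliminations apply; F can still be any of 1, 3, 17, 29.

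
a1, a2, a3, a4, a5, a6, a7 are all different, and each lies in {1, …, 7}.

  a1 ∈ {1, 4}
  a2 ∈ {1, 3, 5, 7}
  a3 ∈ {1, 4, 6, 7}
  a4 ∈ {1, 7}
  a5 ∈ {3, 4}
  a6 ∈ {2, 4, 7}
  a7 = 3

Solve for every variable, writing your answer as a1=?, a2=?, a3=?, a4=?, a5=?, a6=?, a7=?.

a1=1, a2=5, a3=6, a4=7, a5=4, a6=2, a7=3

a7 has just one choice, so a7 = 3. Strike 3 from a2, a5.
a5's domain is down to {4}, so a5 = 4. So a1, a3, a6 can't be 4.
That leaves a1 = 1. So a2, a3, a4 can't be 1.
a4 has just one choice, so a4 = 7. Strike 7 from a2, a3, a6.
That leaves a6 = 2.
a2's domain is down to {5}, so a2 = 5.
a3 has just one choice, so a3 = 6.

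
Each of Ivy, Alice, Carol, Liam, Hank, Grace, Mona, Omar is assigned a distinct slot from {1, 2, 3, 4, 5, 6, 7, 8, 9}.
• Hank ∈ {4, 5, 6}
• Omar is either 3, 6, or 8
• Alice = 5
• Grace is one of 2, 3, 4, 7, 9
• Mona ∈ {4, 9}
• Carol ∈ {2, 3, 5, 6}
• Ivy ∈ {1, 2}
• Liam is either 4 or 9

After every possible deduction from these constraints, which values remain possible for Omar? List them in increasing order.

3, 8

Alice's domain is down to {5}, so Alice = 5. Remove 5 from Carol, Hank.
The 2 variables Liam and Mona are confined to {4, 9}, which locks those values in; drop them from Hank, Grace.
Hank's domain is down to {6}, so Hank = 6. Remove 6 from Carol, Omar.
No further eliminations apply; Omar can still be any of 3, 8.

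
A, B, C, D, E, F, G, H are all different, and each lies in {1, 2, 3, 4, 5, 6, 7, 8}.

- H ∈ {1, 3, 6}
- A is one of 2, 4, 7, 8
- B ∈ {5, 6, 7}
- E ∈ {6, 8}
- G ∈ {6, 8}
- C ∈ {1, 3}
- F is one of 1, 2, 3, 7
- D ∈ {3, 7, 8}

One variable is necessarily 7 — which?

D

The 8 variables draw from only 8 values {1, 2, 3, 4, 5, 6, 7, 8}, so each is used; only A can be 4, hence A = 4.
The 7 still-open variables draw from only 7 values {1, 2, 3, 5, 6, 7, 8}, so each is used; only F can be 2, hence F = 2.
The 6 still-open variables together cover exactly {1, 3, 5, 6, 7, 8} — 6 values for 6 variables — and 5 appears only in B's list, so B = 5.
Among the 5 still-open variables, 7 fits only D (and all 5 values in {1, 3, 6, 7, 8} must be used), so D = 7.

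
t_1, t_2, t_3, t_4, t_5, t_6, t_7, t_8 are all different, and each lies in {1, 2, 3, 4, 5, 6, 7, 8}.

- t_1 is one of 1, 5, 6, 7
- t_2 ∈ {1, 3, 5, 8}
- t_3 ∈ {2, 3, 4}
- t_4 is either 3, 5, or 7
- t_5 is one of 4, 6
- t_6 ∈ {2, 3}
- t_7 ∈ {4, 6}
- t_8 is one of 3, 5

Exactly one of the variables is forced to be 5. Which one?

t_8

The 8 variables draw from only 8 values {1, 2, 3, 4, 5, 6, 7, 8}, so each is used; only t_2 can be 8, hence t_2 = 8.
The 7 still-open variables draw from only 7 values {1, 2, 3, 4, 5, 6, 7}, so each is used; only t_1 can be 1, hence t_1 = 1.
The 6 still-open variables draw from only 6 values {2, 3, 4, 5, 6, 7}, so each is used; only t_4 can be 7, hence t_4 = 7.
The 5 still-open variables together cover exactly {2, 3, 4, 5, 6} — 5 values for 5 variables — and 5 appears only in t_8's list, so t_8 = 5.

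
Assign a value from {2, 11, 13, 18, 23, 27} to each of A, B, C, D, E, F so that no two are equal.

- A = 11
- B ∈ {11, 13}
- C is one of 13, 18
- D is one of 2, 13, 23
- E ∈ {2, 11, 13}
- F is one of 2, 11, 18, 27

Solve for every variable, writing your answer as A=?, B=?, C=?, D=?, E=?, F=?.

A's domain is down to {11}, so A = 11. Strike 11 from B, E, F.
B must be 13 (only option left). Eliminate 13 elsewhere: C, D, E.
C's domain is down to {18}, so C = 18. Eliminate 18 elsewhere: F.
That leaves E = 2. Remove 2 from D, F.
F must be 27 (only option left).
D has just one choice, so D = 23.

A=11, B=13, C=18, D=23, E=2, F=27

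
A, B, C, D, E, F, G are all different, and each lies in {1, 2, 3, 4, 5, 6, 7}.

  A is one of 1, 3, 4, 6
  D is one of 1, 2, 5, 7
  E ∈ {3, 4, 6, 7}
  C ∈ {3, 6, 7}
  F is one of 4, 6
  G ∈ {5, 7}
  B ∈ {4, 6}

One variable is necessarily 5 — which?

G

The 7 variables together cover exactly {1, 2, 3, 4, 5, 6, 7} — 7 values for 7 variables — and 2 appears only in D's list, so D = 2.
The 6 still-open variables draw from only 6 values {1, 3, 4, 5, 6, 7}, so each is used; only A can be 1, hence A = 1.
Among the 5 still-open variables, 5 fits only G (and all 5 values in {3, 4, 5, 6, 7} must be used), so G = 5.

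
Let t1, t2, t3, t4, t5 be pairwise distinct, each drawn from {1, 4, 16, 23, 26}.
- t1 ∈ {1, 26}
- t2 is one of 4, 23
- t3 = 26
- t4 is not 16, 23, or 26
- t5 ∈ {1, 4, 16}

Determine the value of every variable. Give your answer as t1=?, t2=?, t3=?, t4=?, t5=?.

t3 must be 26 (only option left). Remove 26 from t1.
That leaves t1 = 1. Strike 1 from t4, t5.
That leaves t4 = 4. Eliminate 4 elsewhere: t2, t5.
t5 must be 16 (only option left).
t2's domain is down to {23}, so t2 = 23.

t1=1, t2=23, t3=26, t4=4, t5=16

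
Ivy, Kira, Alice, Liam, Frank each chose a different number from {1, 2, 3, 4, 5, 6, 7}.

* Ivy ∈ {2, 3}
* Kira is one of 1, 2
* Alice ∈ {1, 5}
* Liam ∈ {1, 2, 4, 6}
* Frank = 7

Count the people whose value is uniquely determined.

Frank's domain is down to {7}, so Frank = 7.
Determined: Frank=7. The other people each still have more than one consistent value. That makes 1.

1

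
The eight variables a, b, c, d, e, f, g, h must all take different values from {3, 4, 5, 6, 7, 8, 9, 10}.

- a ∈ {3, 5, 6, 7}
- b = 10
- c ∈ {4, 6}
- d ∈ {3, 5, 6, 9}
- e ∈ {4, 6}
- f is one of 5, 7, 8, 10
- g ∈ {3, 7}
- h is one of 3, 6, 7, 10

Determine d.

9

b must be 10 (only option left). So f, h can't be 10.
Among the 7 still-open variables, 8 fits only f (and all 7 values in {3, 4, 5, 6, 7, 8, 9} must be used), so f = 8.
Among the 6 still-open variables, 9 fits only d (and all 6 values in {3, 4, 5, 6, 7, 9} must be used), so d = 9.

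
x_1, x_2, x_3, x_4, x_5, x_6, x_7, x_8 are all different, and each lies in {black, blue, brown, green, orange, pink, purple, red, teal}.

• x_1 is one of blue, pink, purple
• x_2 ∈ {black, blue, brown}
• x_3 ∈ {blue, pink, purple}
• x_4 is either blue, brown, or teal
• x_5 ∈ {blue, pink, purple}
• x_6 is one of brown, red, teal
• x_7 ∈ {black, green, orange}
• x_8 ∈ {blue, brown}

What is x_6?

x_1, x_3, x_5 share exactly the 3 values {blue, pink, purple}; by pigeonhole those values go to them, so strike blue, pink, purple from x_2, x_4, x_8.
x_8's domain is down to {brown}, so x_8 = brown. Strike brown from x_2, x_4, x_6.
x_2 must be black (only option left). So x_7 can't be black.
x_4 must be teal (only option left). Strike teal from x_6.
So x_6 = red.

red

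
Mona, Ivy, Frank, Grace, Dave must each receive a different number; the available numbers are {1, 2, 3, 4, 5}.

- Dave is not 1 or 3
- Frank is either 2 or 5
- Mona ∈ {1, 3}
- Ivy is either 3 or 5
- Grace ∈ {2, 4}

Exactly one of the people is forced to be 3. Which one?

Among the 5 variables, 1 fits only Mona (and all 5 values in {1, 2, 3, 4, 5} must be used), so Mona = 1.
Among the 4 still-open variables, 3 fits only Ivy (and all 4 values in {2, 3, 4, 5} must be used), so Ivy = 3.

Ivy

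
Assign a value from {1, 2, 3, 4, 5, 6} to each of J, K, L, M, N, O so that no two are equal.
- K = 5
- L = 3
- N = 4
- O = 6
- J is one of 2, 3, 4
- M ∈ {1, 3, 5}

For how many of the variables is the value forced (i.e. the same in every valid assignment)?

6

K has just one choice, so K = 5. Strike 5 from M.
L's domain is down to {3}, so L = 3. So J, M can't be 3.
That leaves M = 1.
N has just one choice, so N = 4. Remove 4 from J.
That leaves O = 6.
J's domain is down to {2}, so J = 2.
Every variable is fixed: J=2, K=5, L=3, M=1, N=4, O=6. That makes 6.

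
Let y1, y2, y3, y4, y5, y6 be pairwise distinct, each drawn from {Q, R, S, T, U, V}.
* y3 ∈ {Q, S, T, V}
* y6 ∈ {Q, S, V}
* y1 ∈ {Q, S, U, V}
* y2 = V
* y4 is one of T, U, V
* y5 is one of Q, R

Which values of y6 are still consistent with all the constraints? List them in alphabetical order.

y2 must be V (only option left). So y1, y3, y4, y6 can't be V.
The 5 still-open variables together cover exactly {Q, R, S, T, U} — 5 values for 5 variables — and R appears only in y5's list, so y5 = R.
No further eliminations apply; y6 can still be any of Q, S.

Q, S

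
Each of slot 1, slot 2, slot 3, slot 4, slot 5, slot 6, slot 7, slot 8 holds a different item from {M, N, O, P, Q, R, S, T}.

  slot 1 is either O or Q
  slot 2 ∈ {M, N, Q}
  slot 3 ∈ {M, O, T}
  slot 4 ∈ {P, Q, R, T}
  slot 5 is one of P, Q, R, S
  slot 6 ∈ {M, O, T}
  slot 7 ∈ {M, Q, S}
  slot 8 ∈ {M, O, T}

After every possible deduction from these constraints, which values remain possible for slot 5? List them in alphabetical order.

P, R

The 8 variables draw from only 8 values {M, N, O, P, Q, R, S, T}, so each is used; only slot 2 can be N, hence slot 2 = N.
slot 3, slot 6, slot 8 share exactly the 3 values {M, O, T}; by pigeonhole those values go to them, so strike M, O, T from slot 1, slot 4, slot 7.
That leaves slot 1 = Q. So slot 4, slot 5, slot 7 can't be Q.
slot 7 must be S (only option left). Remove S from slot 5.
No further eliminations apply; slot 5 can still be any of P, R.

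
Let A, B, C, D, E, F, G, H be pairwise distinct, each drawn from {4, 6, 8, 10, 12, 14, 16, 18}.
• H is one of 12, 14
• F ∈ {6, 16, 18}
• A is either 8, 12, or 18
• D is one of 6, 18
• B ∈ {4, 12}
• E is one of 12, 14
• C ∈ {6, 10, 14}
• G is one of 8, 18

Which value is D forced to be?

6

The 8 variables together cover exactly {4, 6, 8, 10, 12, 14, 16, 18} — 8 values for 8 variables — and 4 appears only in B's list, so B = 4.
The 7 still-open variables together cover exactly {6, 8, 10, 12, 14, 16, 18} — 7 values for 7 variables — and 10 appears only in C's list, so C = 10.
The 6 still-open variables draw from only 6 values {6, 8, 12, 14, 16, 18}, so each is used; only F can be 16, hence F = 16.
The 5 still-open variables together cover exactly {6, 8, 12, 14, 18} — 5 values for 5 variables — and 6 appears only in D's list, so D = 6.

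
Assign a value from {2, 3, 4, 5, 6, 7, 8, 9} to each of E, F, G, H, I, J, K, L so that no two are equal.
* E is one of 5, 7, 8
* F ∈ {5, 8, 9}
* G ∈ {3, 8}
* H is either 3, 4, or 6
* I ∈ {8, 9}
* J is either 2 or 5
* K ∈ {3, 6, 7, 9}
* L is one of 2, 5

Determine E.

7

Among the 8 variables, 4 fits only H (and all 8 values in {2, 3, 4, 5, 6, 7, 8, 9} must be used), so H = 4.
The 7 still-open variables together cover exactly {2, 3, 5, 6, 7, 8, 9} — 7 values for 7 variables — and 6 appears only in K's list, so K = 6.
Among the 6 still-open variables, 3 fits only G (and all 6 values in {2, 3, 5, 7, 8, 9} must be used), so G = 3.
The 5 still-open variables draw from only 5 values {2, 5, 7, 8, 9}, so each is used; only E can be 7, hence E = 7.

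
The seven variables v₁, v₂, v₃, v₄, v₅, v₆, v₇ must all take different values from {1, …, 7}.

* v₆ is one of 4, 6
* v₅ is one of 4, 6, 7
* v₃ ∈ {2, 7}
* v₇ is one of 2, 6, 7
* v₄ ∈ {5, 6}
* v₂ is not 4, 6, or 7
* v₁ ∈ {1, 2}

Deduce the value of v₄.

Among the 7 variables, 3 fits only v₂ (and all 7 values in {1, 2, 3, 4, 5, 6, 7} must be used), so v₂ = 3.
Among the 6 still-open variables, 1 fits only v₁ (and all 6 values in {1, 2, 4, 5, 6, 7} must be used), so v₁ = 1.
Among the 5 still-open variables, 5 fits only v₄ (and all 5 values in {2, 4, 5, 6, 7} must be used), so v₄ = 5.

5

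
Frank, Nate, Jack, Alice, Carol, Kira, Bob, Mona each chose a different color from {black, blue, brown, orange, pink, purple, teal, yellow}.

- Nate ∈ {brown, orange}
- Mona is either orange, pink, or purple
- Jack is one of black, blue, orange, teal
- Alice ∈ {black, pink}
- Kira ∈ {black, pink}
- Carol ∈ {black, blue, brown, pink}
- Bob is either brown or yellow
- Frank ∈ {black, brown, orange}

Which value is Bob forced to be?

yellow

The 8 variables together cover exactly {black, blue, brown, orange, pink, purple, teal, yellow} — 8 values for 8 variables — and purple appears only in Mona's list, so Mona = purple.
Among the 7 still-open variables, teal fits only Jack (and all 7 values in {black, blue, brown, orange, pink, teal, yellow} must be used), so Jack = teal.
The 6 still-open variables together cover exactly {black, blue, brown, orange, pink, yellow} — 6 values for 6 variables — and blue appears only in Carol's list, so Carol = blue.
Among the 5 still-open variables, yellow fits only Bob (and all 5 values in {black, brown, orange, pink, yellow} must be used), so Bob = yellow.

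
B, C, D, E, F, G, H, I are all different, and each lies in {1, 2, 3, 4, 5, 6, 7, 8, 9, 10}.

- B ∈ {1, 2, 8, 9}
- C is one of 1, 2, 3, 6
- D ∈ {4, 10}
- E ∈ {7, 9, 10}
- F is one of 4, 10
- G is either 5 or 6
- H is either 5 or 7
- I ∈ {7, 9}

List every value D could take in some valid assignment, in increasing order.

4, 10

D and F share exactly the 2 values {4, 10}; by pigeonhole those values go to them, so strike 4, 10 from E.
E and I share exactly the 2 values {7, 9}; by pigeonhole those values go to them, so strike 7, 9 from B, H.
H must be 5 (only option left). Eliminate 5 elsewhere: G.
G's domain is down to {6}, so G = 6. Remove 6 from C.
No further eliminations apply; D can still be any of 4, 10.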